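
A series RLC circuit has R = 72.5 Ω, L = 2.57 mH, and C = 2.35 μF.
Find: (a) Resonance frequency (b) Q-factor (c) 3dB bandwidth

Step 1 — Resonance: ω₀ = 1/√(LC) = 1/√(0.00257·2.35e-06) = 1.287e+04 rad/s.
Step 2 — f₀ = ω₀/(2π) = 2048 Hz.
Step 3 — Series Q: Q = ω₀L/R = 1.287e+04·0.00257/72.5 = 0.4561.
Step 4 — Bandwidth: Δω = ω₀/Q = 2.821e+04 rad/s; BW = Δω/(2π) = 4490 Hz.

(a) f₀ = 2048 Hz  (b) Q = 0.4561  (c) BW = 4490 Hz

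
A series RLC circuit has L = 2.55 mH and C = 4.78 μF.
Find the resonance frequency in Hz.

Step 1 — Resonance condition Im(Z)=0 gives ω₀ = 1/√(LC).
Step 2 — ω₀ = 1/√(0.00255·4.78e-06) = 9058 rad/s.
Step 3 — f₀ = ω₀/(2π) = 1442 Hz.

f₀ = 1442 Hz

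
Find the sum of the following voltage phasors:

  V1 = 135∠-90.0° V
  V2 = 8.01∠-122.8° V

Step 1 — Convert each phasor to rectangular form:
  V1 = 135·(cos(-90.0°) + j·sin(-90.0°)) = 0 - j135 V
  V2 = 8.01·(cos(-122.8°) + j·sin(-122.8°)) = -4.339 - j6.733 V
Step 2 — Sum components: V_total = -4.339 - j141.7 V.
Step 3 — Convert to polar: |V_total| = 141.8 V, ∠V_total = -91.8°.

V_total = 141.8∠-91.8° V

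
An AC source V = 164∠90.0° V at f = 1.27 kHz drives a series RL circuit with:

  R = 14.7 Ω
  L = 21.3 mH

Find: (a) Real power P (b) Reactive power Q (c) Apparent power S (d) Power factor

Step 1 — Angular frequency: ω = 2π·f = 2π·1270 = 7980 rad/s.
Step 2 — Component impedances:
  R: Z = R = 14.7 Ω
  L: Z = jωL = j·7980·0.0213 = 0 + j170 Ω
Step 3 — Series combination: Z_total = R + L = 14.7 + j170 Ω = 170.6∠85.1° Ω.
Step 4 — Source phasor: V = 164∠90.0° V = 0 + j164 V.
Step 5 — Current: I = V / Z = 0.9577 + j0.08283 A = 0.9613∠4.9° A.
Step 6 — Complex power: S = V·I* = 13.58 + j157.1 VA.
Step 7 — Real power: P = Re(S) = 13.58 W.
Step 8 — Reactive power: Q = Im(S) = 157.1 VAR.
Step 9 — Apparent power: |S| = 157.7 VA.
Step 10 — Power factor: PF = P/|S| = 0.08617 (lagging).

(a) P = 13.58 W  (b) Q = 157.1 VAR  (c) S = 157.7 VA  (d) PF = 0.08617 (lagging)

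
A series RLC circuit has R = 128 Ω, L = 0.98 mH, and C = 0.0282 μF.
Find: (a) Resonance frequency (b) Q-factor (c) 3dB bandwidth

Step 1 — Resonance condition Im(Z)=0 gives ω₀ = 1/√(LC).
Step 2 — ω₀ = 1/√(0.00098·2.82e-08) = 1.902e+05 rad/s.
Step 3 — f₀ = ω₀/(2π) = 3.027e+04 Hz.
Step 4 — Series Q: Q = ω₀L/R = 1.902e+05·0.00098/128 = 1.456.
Step 5 — 3dB bandwidth: Δω = ω₀/Q = 1.306e+05 rad/s; BW = Δω/(2π) = 2.079e+04 Hz.

(a) f₀ = 3.027e+04 Hz  (b) Q = 1.456  (c) BW = 2.079e+04 Hz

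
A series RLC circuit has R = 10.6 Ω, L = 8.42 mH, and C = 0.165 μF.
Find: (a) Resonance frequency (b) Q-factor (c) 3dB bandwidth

Step 1 — Resonance condition Im(Z)=0 gives ω₀ = 1/√(LC).
Step 2 — ω₀ = 1/√(0.00842·1.65e-07) = 2.683e+04 rad/s.
Step 3 — f₀ = ω₀/(2π) = 4270 Hz.
Step 4 — Series Q: Q = ω₀L/R = 2.683e+04·0.00842/10.6 = 21.31.
Step 5 — 3dB bandwidth: Δω = ω₀/Q = 1259 rad/s; BW = Δω/(2π) = 200.4 Hz.

(a) f₀ = 4270 Hz  (b) Q = 21.31  (c) BW = 200.4 Hz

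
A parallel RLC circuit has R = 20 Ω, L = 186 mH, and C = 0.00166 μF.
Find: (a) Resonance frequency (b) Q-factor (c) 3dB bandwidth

Step 1 — Resonance: ω₀ = 1/√(LC) = 1/√(0.186·1.66e-09) = 5.691e+04 rad/s.
Step 2 — f₀ = ω₀/(2π) = 9058 Hz.
Step 3 — Parallel Q: Q = R/(ω₀L) = 20/(5.691e+04·0.186) = 0.001889.
Step 4 — Bandwidth: Δω = ω₀/Q = 3.012e+07 rad/s; BW = Δω/(2π) = 4.794e+06 Hz.

(a) f₀ = 9058 Hz  (b) Q = 0.001889  (c) BW = 4.794e+06 Hz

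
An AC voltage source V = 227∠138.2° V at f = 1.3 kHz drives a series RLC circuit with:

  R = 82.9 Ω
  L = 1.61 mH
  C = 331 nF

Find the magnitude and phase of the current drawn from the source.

Step 1 — Angular frequency: ω = 2π·f = 2π·1300 = 8168 rad/s.
Step 2 — Component impedances:
  R: Z = R = 82.9 Ω
  L: Z = jωL = j·8168·0.00161 = 0 + j13.15 Ω
  C: Z = 1/(jωC) = -j/(ω·C) = 0 - j369.9 Ω
Step 3 — Series combination: Z_total = R + L + C = 82.9 - j356.7 Ω = 366.2∠-76.9° Ω.
Step 4 — Source phasor: V = 227∠138.2° V = -169.2 + j151.3 V.
Step 5 — Ohm's law: I = V / Z_total = (-169.2 + j151.3) / (82.9 - j356.7) = -0.507 - j0.3566 A.
Step 6 — Convert to polar: |I| = 0.6198 A, ∠I = -144.9°.

I = 0.6198∠-144.9° A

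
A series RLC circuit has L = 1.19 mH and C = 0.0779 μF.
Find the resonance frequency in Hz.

Step 1 — Resonance condition Im(Z)=0 gives ω₀ = 1/√(LC).
Step 2 — ω₀ = 1/√(0.00119·7.79e-08) = 1.039e+05 rad/s.
Step 3 — f₀ = ω₀/(2π) = 1.653e+04 Hz.

f₀ = 1.653e+04 Hz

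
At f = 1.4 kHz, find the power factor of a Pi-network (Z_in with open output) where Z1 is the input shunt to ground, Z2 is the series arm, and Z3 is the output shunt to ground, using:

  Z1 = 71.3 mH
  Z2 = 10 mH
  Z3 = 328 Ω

Step 1 — Angular frequency: ω = 2π·f = 2π·1400 = 8796 rad/s.
Step 2 — Component impedances:
  Z1: Z = jωL = j·8796·0.0713 = 0 + j627.2 Ω
  Z2: Z = jωL = j·8796·0.01 = 0 + j87.96 Ω
  Z3: Z = R = 328 Ω
Step 3 — With open output, the series arm Z2 and the output shunt Z3 appear in series to ground: Z2 + Z3 = 328 + j87.96 Ω.
Step 4 — Parallel with input shunt Z1: Z_in = Z1 || (Z2 + Z3) = 208.4 + j172.7 Ω = 270.7∠39.7° Ω.
Step 5 — Power factor: PF = cos(φ) = Re(Z)/|Z| = 208.4/270.7 = 0.7699.
Step 6 — Type: Im(Z) = 172.7 ⇒ lagging (phase φ = 39.7°).

PF = 0.7699 (lagging, φ = 39.7°)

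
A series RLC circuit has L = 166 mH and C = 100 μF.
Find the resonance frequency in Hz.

Step 1 — Resonance condition Im(Z)=0 gives ω₀ = 1/√(LC).
Step 2 — ω₀ = 1/√(0.166·0.0001) = 245.4 rad/s.
Step 3 — f₀ = ω₀/(2π) = 39.06 Hz.

f₀ = 39.06 Hz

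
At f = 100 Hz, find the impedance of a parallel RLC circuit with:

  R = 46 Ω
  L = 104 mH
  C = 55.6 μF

Step 1 — Angular frequency: ω = 2π·f = 2π·100 = 628.3 rad/s.
Step 2 — Component impedances:
  R: Z = R = 46 Ω
  L: Z = jωL = j·628.3·0.104 = 0 + j65.35 Ω
  C: Z = 1/(jωC) = -j/(ω·C) = 0 - j28.62 Ω
Step 3 — Parallel combination: 1/Z_total = 1/R + 1/L + 1/C; Z_total = 25.34 - j22.88 Ω = 34.14∠-42.1° Ω.

Z = 25.34 - j22.88 Ω = 34.14∠-42.1° Ω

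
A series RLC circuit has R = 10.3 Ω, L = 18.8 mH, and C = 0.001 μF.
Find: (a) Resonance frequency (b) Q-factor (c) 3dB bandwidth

Step 1 — Resonance: ω₀ = 1/√(LC) = 1/√(0.0188·1e-09) = 2.306e+05 rad/s.
Step 2 — f₀ = ω₀/(2π) = 3.671e+04 Hz.
Step 3 — Series Q: Q = ω₀L/R = 2.306e+05·0.0188/10.3 = 421.
Step 4 — Bandwidth: Δω = ω₀/Q = 547.9 rad/s; BW = Δω/(2π) = 87.2 Hz.

(a) f₀ = 3.671e+04 Hz  (b) Q = 421  (c) BW = 87.2 Hz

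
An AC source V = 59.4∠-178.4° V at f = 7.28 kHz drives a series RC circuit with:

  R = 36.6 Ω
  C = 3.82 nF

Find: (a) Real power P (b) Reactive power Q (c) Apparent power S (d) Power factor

Step 1 — Angular frequency: ω = 2π·f = 2π·7280 = 4.574e+04 rad/s.
Step 2 — Component impedances:
  R: Z = R = 36.6 Ω
  C: Z = 1/(jωC) = -j/(ω·C) = 0 - j5723 Ω
Step 3 — Series combination: Z_total = R + C = 36.6 - j5723 Ω = 5723∠-89.6° Ω.
Step 4 — Source phasor: V = 59.4∠-178.4° V = -59.38 - j1.659 V.
Step 5 — Current: I = V / Z = 0.0002234 - j0.01038 A = 0.01038∠-88.8° A.
Step 6 — Complex power: S = V·I* = 0.003943 - j0.6165 VA.
Step 7 — Real power: P = Re(S) = 0.003943 W.
Step 8 — Reactive power: Q = Im(S) = -0.6165 VAR.
Step 9 — Apparent power: |S| = 0.6165 VA.
Step 10 — Power factor: PF = P/|S| = 0.006395 (leading).

(a) P = 0.003943 W  (b) Q = -0.6165 VAR  (c) S = 0.6165 VA  (d) PF = 0.006395 (leading)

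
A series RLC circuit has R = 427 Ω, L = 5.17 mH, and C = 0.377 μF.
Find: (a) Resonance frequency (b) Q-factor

Step 1 — Resonance condition Im(Z)=0 gives ω₀ = 1/√(LC).
Step 2 — ω₀ = 1/√(0.00517·3.77e-07) = 2.265e+04 rad/s.
Step 3 — f₀ = ω₀/(2π) = 3605 Hz.
Step 4 — Series Q: Q = ω₀L/R = 2.265e+04·0.00517/427 = 0.2743.

(a) f₀ = 3605 Hz  (b) Q = 0.2743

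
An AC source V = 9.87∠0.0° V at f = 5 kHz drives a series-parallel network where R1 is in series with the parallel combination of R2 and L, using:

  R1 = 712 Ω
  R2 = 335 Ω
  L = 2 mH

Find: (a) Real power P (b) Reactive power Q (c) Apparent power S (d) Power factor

Step 1 — Angular frequency: ω = 2π·f = 2π·5000 = 3.142e+04 rad/s.
Step 2 — Component impedances:
  R1: Z = R = 712 Ω
  R2: Z = R = 335 Ω
  L: Z = jωL = j·3.142e+04·0.002 = 0 + j62.83 Ω
Step 3 — Parallel branch: R2 || L = 1/(1/R2 + 1/L) = 11.38 + j60.7 Ω.
Step 4 — Series with R1: Z_total = R1 + (R2 || L) = 723.4 + j60.7 Ω = 725.9∠4.8° Ω.
Step 5 — Source phasor: V = 9.87∠0.0° V = 9.87 V.
Step 6 — Current: I = V / Z = 0.01355 - j0.001137 A = 0.0136∠-4.8° A.
Step 7 — Complex power: S = V·I* = 0.1337 + j0.01122 VA.
Step 8 — Real power: P = Re(S) = 0.1337 W.
Step 9 — Reactive power: Q = Im(S) = 0.01122 VAR.
Step 10 — Apparent power: |S| = 0.1342 VA.
Step 11 — Power factor: PF = P/|S| = 0.9965 (lagging).

(a) P = 0.1337 W  (b) Q = 0.01122 VAR  (c) S = 0.1342 VA  (d) PF = 0.9965 (lagging)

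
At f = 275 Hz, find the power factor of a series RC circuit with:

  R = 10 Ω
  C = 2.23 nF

Step 1 — Angular frequency: ω = 2π·f = 2π·275 = 1728 rad/s.
Step 2 — Component impedances:
  R: Z = R = 10 Ω
  C: Z = 1/(jωC) = -j/(ω·C) = 0 - j2.595e+05 Ω
Step 3 — Series combination: Z_total = R + C = 10 - j2.595e+05 Ω = 2.595e+05∠-90.0° Ω.
Step 4 — Power factor: PF = cos(φ) = Re(Z)/|Z| = 10/2.5953e+05 = 3.853e-05.
Step 5 — Type: Im(Z) = -2.595e+05 ⇒ leading (phase φ = -90.0°).

PF = 3.853e-05 (leading, φ = -90.0°)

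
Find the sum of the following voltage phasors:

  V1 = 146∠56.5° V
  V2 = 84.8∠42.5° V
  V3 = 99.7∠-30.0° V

Step 1 — Convert each phasor to rectangular form:
  V1 = 146·(cos(56.5°) + j·sin(56.5°)) = 80.58 + j121.7 V
  V2 = 84.8·(cos(42.5°) + j·sin(42.5°)) = 62.52 + j57.29 V
  V3 = 99.7·(cos(-30.0°) + j·sin(-30.0°)) = 86.34 - j49.85 V
Step 2 — Sum components: V_total = 229.4 + j129.2 V.
Step 3 — Convert to polar: |V_total| = 263.3 V, ∠V_total = 29.4°.

V_total = 263.3∠29.4° V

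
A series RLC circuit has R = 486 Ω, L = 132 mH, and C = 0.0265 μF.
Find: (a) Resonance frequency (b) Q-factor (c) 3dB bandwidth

Step 1 — Resonance: ω₀ = 1/√(LC) = 1/√(0.132·2.65e-08) = 1.691e+04 rad/s.
Step 2 — f₀ = ω₀/(2π) = 2691 Hz.
Step 3 — Series Q: Q = ω₀L/R = 1.691e+04·0.132/486 = 4.592.
Step 4 — Bandwidth: Δω = ω₀/Q = 3682 rad/s; BW = Δω/(2π) = 586 Hz.

(a) f₀ = 2691 Hz  (b) Q = 4.592  (c) BW = 586 Hz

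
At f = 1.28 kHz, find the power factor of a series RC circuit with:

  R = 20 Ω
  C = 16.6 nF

Step 1 — Angular frequency: ω = 2π·f = 2π·1280 = 8042 rad/s.
Step 2 — Component impedances:
  R: Z = R = 20 Ω
  C: Z = 1/(jωC) = -j/(ω·C) = 0 - j7490 Ω
Step 3 — Series combination: Z_total = R + C = 20 - j7490 Ω = 7490∠-89.8° Ω.
Step 4 — Power factor: PF = cos(φ) = Re(Z)/|Z| = 20/7490 = 0.00267.
Step 5 — Type: Im(Z) = -7490 ⇒ leading (phase φ = -89.8°).

PF = 0.00267 (leading, φ = -89.8°)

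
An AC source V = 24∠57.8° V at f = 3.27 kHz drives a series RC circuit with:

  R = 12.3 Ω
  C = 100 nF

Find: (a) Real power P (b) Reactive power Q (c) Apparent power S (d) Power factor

Step 1 — Angular frequency: ω = 2π·f = 2π·3270 = 2.055e+04 rad/s.
Step 2 — Component impedances:
  R: Z = R = 12.3 Ω
  C: Z = 1/(jωC) = -j/(ω·C) = 0 - j486.7 Ω
Step 3 — Series combination: Z_total = R + C = 12.3 - j486.7 Ω = 486.9∠-88.6° Ω.
Step 4 — Source phasor: V = 24∠57.8° V = 12.79 + j20.31 V.
Step 5 — Current: I = V / Z = -0.04104 + j0.02731 A = 0.04929∠146.4° A.
Step 6 — Complex power: S = V·I* = 0.02989 - j1.183 VA.
Step 7 — Real power: P = Re(S) = 0.02989 W.
Step 8 — Reactive power: Q = Im(S) = -1.183 VAR.
Step 9 — Apparent power: |S| = 1.183 VA.
Step 10 — Power factor: PF = P/|S| = 0.02526 (leading).

(a) P = 0.02989 W  (b) Q = -1.183 VAR  (c) S = 1.183 VA  (d) PF = 0.02526 (leading)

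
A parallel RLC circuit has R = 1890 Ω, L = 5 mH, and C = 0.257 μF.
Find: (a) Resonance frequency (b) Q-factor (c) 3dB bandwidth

Step 1 — Resonance: ω₀ = 1/√(LC) = 1/√(0.005·2.57e-07) = 2.79e+04 rad/s.
Step 2 — f₀ = ω₀/(2π) = 4440 Hz.
Step 3 — Parallel Q: Q = R/(ω₀L) = 1890/(2.79e+04·0.005) = 13.55.
Step 4 — Bandwidth: Δω = ω₀/Q = 2059 rad/s; BW = Δω/(2π) = 327.7 Hz.

(a) f₀ = 4440 Hz  (b) Q = 13.55  (c) BW = 327.7 Hz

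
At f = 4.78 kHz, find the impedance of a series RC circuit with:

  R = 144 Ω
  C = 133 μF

Step 1 — Angular frequency: ω = 2π·f = 2π·4780 = 3.003e+04 rad/s.
Step 2 — Component impedances:
  R: Z = R = 144 Ω
  C: Z = 1/(jωC) = -j/(ω·C) = 0 - j0.2503 Ω
Step 3 — Series combination: Z_total = R + C = 144 - j0.2503 Ω = 144∠-0.1° Ω.

Z = 144 - j0.2503 Ω = 144∠-0.1° Ω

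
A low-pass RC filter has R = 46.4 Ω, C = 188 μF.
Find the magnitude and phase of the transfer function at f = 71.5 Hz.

Step 1 — Angular frequency: ω = 2π·71.5 = 449.2 rad/s.
Step 2 — Transfer function: H(jω) = 1/(1 + jωRC).
Step 3 — Denominator: 1 + jωRC = 1 + j·449.2·46.4·0.000188 = 1 + j3.919.
Step 4 — H = 0.06113 - j0.2396.
Step 5 — Magnitude: |H| = 0.2473 (-12.1 dB); phase: φ = -75.7°.

|H| = 0.2473 (-12.1 dB), φ = -75.7°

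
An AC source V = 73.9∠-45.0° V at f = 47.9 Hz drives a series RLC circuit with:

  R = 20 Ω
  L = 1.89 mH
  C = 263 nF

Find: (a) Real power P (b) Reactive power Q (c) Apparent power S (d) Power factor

Step 1 — Angular frequency: ω = 2π·f = 2π·47.9 = 301 rad/s.
Step 2 — Component impedances:
  R: Z = R = 20 Ω
  L: Z = jωL = j·301·0.00189 = 0 + j0.5688 Ω
  C: Z = 1/(jωC) = -j/(ω·C) = 0 - j1.263e+04 Ω
Step 3 — Series combination: Z_total = R + L + C = 20 - j1.263e+04 Ω = 1.263e+04∠-89.9° Ω.
Step 4 — Source phasor: V = 73.9∠-45.0° V = 52.26 - j52.26 V.
Step 5 — Current: I = V / Z = 0.004143 + j0.00413 A = 0.00585∠44.9° A.
Step 6 — Complex power: S = V·I* = 0.0006844 - j0.4323 VA.
Step 7 — Real power: P = Re(S) = 0.0006844 W.
Step 8 — Reactive power: Q = Im(S) = -0.4323 VAR.
Step 9 — Apparent power: |S| = 0.4323 VA.
Step 10 — Power factor: PF = P/|S| = 0.001583 (leading).

(a) P = 0.0006844 W  (b) Q = -0.4323 VAR  (c) S = 0.4323 VA  (d) PF = 0.001583 (leading)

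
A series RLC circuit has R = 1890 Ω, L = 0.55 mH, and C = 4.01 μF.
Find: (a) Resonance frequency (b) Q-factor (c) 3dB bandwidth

Step 1 — Resonance: ω₀ = 1/√(LC) = 1/√(0.00055·4.01e-06) = 2.129e+04 rad/s.
Step 2 — f₀ = ω₀/(2π) = 3389 Hz.
Step 3 — Series Q: Q = ω₀L/R = 2.129e+04·0.00055/1890 = 0.006197.
Step 4 — Bandwidth: Δω = ω₀/Q = 3.436e+06 rad/s; BW = Δω/(2π) = 5.469e+05 Hz.

(a) f₀ = 3389 Hz  (b) Q = 0.006197  (c) BW = 5.469e+05 Hz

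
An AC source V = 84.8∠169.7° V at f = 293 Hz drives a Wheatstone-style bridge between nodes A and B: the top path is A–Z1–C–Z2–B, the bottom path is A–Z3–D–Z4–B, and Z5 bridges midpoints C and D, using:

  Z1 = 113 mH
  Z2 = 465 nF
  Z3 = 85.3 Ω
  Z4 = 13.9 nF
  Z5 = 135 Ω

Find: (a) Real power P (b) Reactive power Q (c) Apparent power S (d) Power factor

Step 1 — Angular frequency: ω = 2π·f = 2π·293 = 1841 rad/s.
Step 2 — Component impedances:
  Z1: Z = jωL = j·1841·0.113 = 0 + j208 Ω
  Z2: Z = 1/(jωC) = -j/(ω·C) = 0 - j1168 Ω
  Z3: Z = R = 85.3 Ω
  Z4: Z = 1/(jωC) = -j/(ω·C) = 0 - j3.908e+04 Ω
  Z5: Z = R = 135 Ω
Step 3 — Bridge requires nodal analysis (the Z5 bridge couples midpoints C and D, so the two paths cannot be reduced to a simple series/parallel combination). Setting node B to ground and injecting 1 A at node A, the 3-node admittance system at A, C, D solves to V_A = Z_AB = 100.4 - j1028 Ω = 1033∠-84.4° Ω.
Step 4 — Source phasor: V = 84.8∠169.7° V = -83.43 + j15.16 V.
Step 5 — Current: I = V / Z = -0.02246 - j0.07896 A = 0.08209∠-105.9° A.
Step 6 — Complex power: S = V·I* = 0.6767 - j6.928 VA.
Step 7 — Real power: P = Re(S) = 0.6767 W.
Step 8 — Reactive power: Q = Im(S) = -6.928 VAR.
Step 9 — Apparent power: |S| = 6.961 VA.
Step 10 — Power factor: PF = P/|S| = 0.09722 (leading).

(a) P = 0.6767 W  (b) Q = -6.928 VAR  (c) S = 6.961 VA  (d) PF = 0.09722 (leading)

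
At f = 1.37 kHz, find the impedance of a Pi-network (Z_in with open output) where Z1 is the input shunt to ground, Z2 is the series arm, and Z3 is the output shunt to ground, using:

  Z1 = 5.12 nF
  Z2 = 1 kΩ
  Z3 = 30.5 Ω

Step 1 — Angular frequency: ω = 2π·f = 2π·1370 = 8608 rad/s.
Step 2 — Component impedances:
  Z1: Z = 1/(jωC) = -j/(ω·C) = 0 - j2.269e+04 Ω
  Z2: Z = R = 1000 Ω
  Z3: Z = R = 30.5 Ω
Step 3 — With open output, the series arm Z2 and the output shunt Z3 appear in series to ground: Z2 + Z3 = 1030 Ω.
Step 4 — Parallel with input shunt Z1: Z_in = Z1 || (Z2 + Z3) = 1028 - j46.71 Ω = 1029∠-2.6° Ω.

Z = 1028 - j46.71 Ω = 1029∠-2.6° Ω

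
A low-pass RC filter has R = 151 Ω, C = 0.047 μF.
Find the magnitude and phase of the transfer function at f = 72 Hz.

Step 1 — Angular frequency: ω = 2π·72 = 452.4 rad/s.
Step 2 — Transfer function: H(jω) = 1/(1 + jωRC).
Step 3 — Denominator: 1 + jωRC = 1 + j·452.4·151·4.7e-08 = 1 + j0.003211.
Step 4 — H = 1 - j0.003211.
Step 5 — Magnitude: |H| = 1 (-0.0 dB); phase: φ = -0.2°.

|H| = 1 (-0.0 dB), φ = -0.2°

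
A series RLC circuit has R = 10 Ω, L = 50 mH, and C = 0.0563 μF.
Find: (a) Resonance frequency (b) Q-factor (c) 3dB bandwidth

Step 1 — Resonance condition Im(Z)=0 gives ω₀ = 1/√(LC).
Step 2 — ω₀ = 1/√(0.05·5.63e-08) = 1.885e+04 rad/s.
Step 3 — f₀ = ω₀/(2π) = 3000 Hz.
Step 4 — Series Q: Q = ω₀L/R = 1.885e+04·0.05/10 = 94.24.
Step 5 — 3dB bandwidth: Δω = ω₀/Q = 200 rad/s; BW = Δω/(2π) = 31.83 Hz.

(a) f₀ = 3000 Hz  (b) Q = 94.24  (c) BW = 31.83 Hz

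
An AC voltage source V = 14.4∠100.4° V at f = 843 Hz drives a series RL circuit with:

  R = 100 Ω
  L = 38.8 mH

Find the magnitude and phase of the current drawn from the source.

Step 1 — Angular frequency: ω = 2π·f = 2π·843 = 5297 rad/s.
Step 2 — Component impedances:
  R: Z = R = 100 Ω
  L: Z = jωL = j·5297·0.0388 = 0 + j205.5 Ω
Step 3 — Series combination: Z_total = R + L = 100 + j205.5 Ω = 228.6∠64.1° Ω.
Step 4 — Source phasor: V = 14.4∠100.4° V = -2.599 + j14.16 V.
Step 5 — Ohm's law: I = V / Z_total = (-2.599 + j14.16) / (100 + j205.5) = 0.05075 + j0.03734 A.
Step 6 — Convert to polar: |I| = 0.06301 A, ∠I = 36.3°.

I = 0.06301∠36.3° A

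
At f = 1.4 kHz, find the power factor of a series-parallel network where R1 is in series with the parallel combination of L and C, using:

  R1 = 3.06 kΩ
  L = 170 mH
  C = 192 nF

Step 1 — Angular frequency: ω = 2π·f = 2π·1400 = 8796 rad/s.
Step 2 — Component impedances:
  R1: Z = R = 3060 Ω
  L: Z = jωL = j·8796·0.17 = 0 + j1495 Ω
  C: Z = 1/(jωC) = -j/(ω·C) = 0 - j592.1 Ω
Step 3 — Parallel branch: L || C = 1/(1/L + 1/C) = 0 - j980.2 Ω.
Step 4 — Series with R1: Z_total = R1 + (L || C) = 3060 - j980.2 Ω = 3213∠-17.8° Ω.
Step 5 — Power factor: PF = cos(φ) = Re(Z)/|Z| = 3060/3213.2 = 0.9523.
Step 6 — Type: Im(Z) = -980.2 ⇒ leading (phase φ = -17.8°).

PF = 0.9523 (leading, φ = -17.8°)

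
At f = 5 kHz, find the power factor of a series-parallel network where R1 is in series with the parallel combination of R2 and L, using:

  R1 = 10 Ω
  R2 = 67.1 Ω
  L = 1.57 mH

Step 1 — Angular frequency: ω = 2π·f = 2π·5000 = 3.142e+04 rad/s.
Step 2 — Component impedances:
  R1: Z = R = 10 Ω
  R2: Z = R = 67.1 Ω
  L: Z = jωL = j·3.142e+04·0.00157 = 0 + j49.32 Ω
Step 3 — Parallel branch: R2 || L = 1/(1/R2 + 1/L) = 23.54 + j32.02 Ω.
Step 4 — Series with R1: Z_total = R1 + (R2 || L) = 33.54 + j32.02 Ω = 46.37∠43.7° Ω.
Step 5 — Power factor: PF = cos(φ) = Re(Z)/|Z| = 33.54/46.37 = 0.7233.
Step 6 — Type: Im(Z) = 32.02 ⇒ lagging (phase φ = 43.7°).

PF = 0.7233 (lagging, φ = 43.7°)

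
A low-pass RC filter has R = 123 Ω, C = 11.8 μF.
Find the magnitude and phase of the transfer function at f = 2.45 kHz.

Step 1 — Angular frequency: ω = 2π·2450 = 1.539e+04 rad/s.
Step 2 — Transfer function: H(jω) = 1/(1 + jωRC).
Step 3 — Denominator: 1 + jωRC = 1 + j·1.539e+04·123·1.18e-05 = 1 + j22.34.
Step 4 — H = 0.001999 - j0.04467.
Step 5 — Magnitude: |H| = 0.04471 (-27.0 dB); phase: φ = -87.4°.

|H| = 0.04471 (-27.0 dB), φ = -87.4°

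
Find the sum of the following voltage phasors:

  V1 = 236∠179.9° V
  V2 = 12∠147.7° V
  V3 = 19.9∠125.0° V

Step 1 — Convert each phasor to rectangular form:
  V1 = 236·(cos(179.9°) + j·sin(179.9°)) = -236 + j0.4119 V
  V2 = 12·(cos(147.7°) + j·sin(147.7°)) = -10.14 + j6.412 V
  V3 = 19.9·(cos(125.0°) + j·sin(125.0°)) = -11.41 + j16.3 V
Step 2 — Sum components: V_total = -257.6 + j23.13 V.
Step 3 — Convert to polar: |V_total| = 258.6 V, ∠V_total = 174.9°.

V_total = 258.6∠174.9° V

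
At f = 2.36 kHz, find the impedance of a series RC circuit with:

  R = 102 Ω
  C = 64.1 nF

Step 1 — Angular frequency: ω = 2π·f = 2π·2360 = 1.483e+04 rad/s.
Step 2 — Component impedances:
  R: Z = R = 102 Ω
  C: Z = 1/(jωC) = -j/(ω·C) = 0 - j1052 Ω
Step 3 — Series combination: Z_total = R + C = 102 - j1052 Ω = 1057∠-84.5° Ω.

Z = 102 - j1052 Ω = 1057∠-84.5° Ω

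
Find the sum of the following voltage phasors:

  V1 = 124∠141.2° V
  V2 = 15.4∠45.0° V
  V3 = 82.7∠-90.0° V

Step 1 — Convert each phasor to rectangular form:
  V1 = 124·(cos(141.2°) + j·sin(141.2°)) = -96.64 + j77.7 V
  V2 = 15.4·(cos(45.0°) + j·sin(45.0°)) = 10.89 + j10.89 V
  V3 = 82.7·(cos(-90.0°) + j·sin(-90.0°)) = 0 - j82.7 V
Step 2 — Sum components: V_total = -85.75 + j5.888 V.
Step 3 — Convert to polar: |V_total| = 85.95 V, ∠V_total = 176.1°.

V_total = 85.95∠176.1° V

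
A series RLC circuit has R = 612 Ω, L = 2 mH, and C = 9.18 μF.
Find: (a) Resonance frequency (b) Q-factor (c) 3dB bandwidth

Step 1 — Resonance: ω₀ = 1/√(LC) = 1/√(0.002·9.18e-06) = 7380 rad/s.
Step 2 — f₀ = ω₀/(2π) = 1175 Hz.
Step 3 — Series Q: Q = ω₀L/R = 7380·0.002/612 = 0.02412.
Step 4 — Bandwidth: Δω = ω₀/Q = 3.06e+05 rad/s; BW = Δω/(2π) = 4.87e+04 Hz.

(a) f₀ = 1175 Hz  (b) Q = 0.02412  (c) BW = 4.87e+04 Hz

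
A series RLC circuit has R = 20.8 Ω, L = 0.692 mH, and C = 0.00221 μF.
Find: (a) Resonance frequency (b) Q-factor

Step 1 — Resonance condition Im(Z)=0 gives ω₀ = 1/√(LC).
Step 2 — ω₀ = 1/√(0.000692·2.21e-09) = 8.086e+05 rad/s.
Step 3 — f₀ = ω₀/(2π) = 1.287e+05 Hz.
Step 4 — Series Q: Q = ω₀L/R = 8.086e+05·0.000692/20.8 = 26.9.

(a) f₀ = 1.287e+05 Hz  (b) Q = 26.9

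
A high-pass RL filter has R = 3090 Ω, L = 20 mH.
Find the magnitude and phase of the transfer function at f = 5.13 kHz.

Step 1 — Angular frequency: ω = 2π·5130 = 3.223e+04 rad/s.
Step 2 — Transfer function: H(jω) = jωL/(R + jωL).
Step 3 — Numerator jωL = j·644.7; denominator R + jωL = 3090 + j644.7.
Step 4 — H = 0.04171 + j0.1999.
Step 5 — Magnitude: |H| = 0.2042 (-13.8 dB); phase: φ = 78.2°.

|H| = 0.2042 (-13.8 dB), φ = 78.2°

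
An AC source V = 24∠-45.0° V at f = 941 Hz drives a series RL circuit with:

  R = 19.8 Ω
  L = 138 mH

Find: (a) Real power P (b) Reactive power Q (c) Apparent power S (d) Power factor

Step 1 — Angular frequency: ω = 2π·f = 2π·941 = 5912 rad/s.
Step 2 — Component impedances:
  R: Z = R = 19.8 Ω
  L: Z = jωL = j·5912·0.138 = 0 + j815.9 Ω
Step 3 — Series combination: Z_total = R + L = 19.8 + j815.9 Ω = 816.2∠88.6° Ω.
Step 4 — Source phasor: V = 24∠-45.0° V = 16.97 - j16.97 V.
Step 5 — Current: I = V / Z = -0.02028 - j0.02129 A = 0.02941∠-133.6° A.
Step 6 — Complex power: S = V·I* = 0.01712 + j0.7055 VA.
Step 7 — Real power: P = Re(S) = 0.01712 W.
Step 8 — Reactive power: Q = Im(S) = 0.7055 VAR.
Step 9 — Apparent power: |S| = 0.7057 VA.
Step 10 — Power factor: PF = P/|S| = 0.02426 (lagging).

(a) P = 0.01712 W  (b) Q = 0.7055 VAR  (c) S = 0.7057 VA  (d) PF = 0.02426 (lagging)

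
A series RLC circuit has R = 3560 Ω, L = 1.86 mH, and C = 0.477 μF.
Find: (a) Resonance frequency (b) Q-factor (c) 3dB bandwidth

Step 1 — Resonance condition Im(Z)=0 gives ω₀ = 1/√(LC).
Step 2 — ω₀ = 1/√(0.00186·4.77e-07) = 3.357e+04 rad/s.
Step 3 — f₀ = ω₀/(2π) = 5343 Hz.
Step 4 — Series Q: Q = ω₀L/R = 3.357e+04·0.00186/3560 = 0.01754.
Step 5 — 3dB bandwidth: Δω = ω₀/Q = 1.914e+06 rad/s; BW = Δω/(2π) = 3.046e+05 Hz.

(a) f₀ = 5343 Hz  (b) Q = 0.01754  (c) BW = 3.046e+05 Hz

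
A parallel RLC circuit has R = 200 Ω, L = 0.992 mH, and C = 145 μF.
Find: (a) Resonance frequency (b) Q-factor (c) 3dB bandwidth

Step 1 — Resonance: ω₀ = 1/√(LC) = 1/√(0.000992·0.000145) = 2637 rad/s.
Step 2 — f₀ = ω₀/(2π) = 419.6 Hz.
Step 3 — Parallel Q: Q = R/(ω₀L) = 200/(2637·0.000992) = 76.46.
Step 4 — Bandwidth: Δω = ω₀/Q = 34.48 rad/s; BW = Δω/(2π) = 5.488 Hz.

(a) f₀ = 419.6 Hz  (b) Q = 76.46  (c) BW = 5.488 Hz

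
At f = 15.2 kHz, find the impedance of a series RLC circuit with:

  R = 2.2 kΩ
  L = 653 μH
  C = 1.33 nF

Step 1 — Angular frequency: ω = 2π·f = 2π·1.52e+04 = 9.55e+04 rad/s.
Step 2 — Component impedances:
  R: Z = R = 2200 Ω
  L: Z = jωL = j·9.55e+04·0.000653 = 0 + j62.36 Ω
  C: Z = 1/(jωC) = -j/(ω·C) = 0 - j7873 Ω
Step 3 — Series combination: Z_total = R + L + C = 2200 - j7810 Ω = 8114∠-74.3° Ω.

Z = 2200 - j7810 Ω = 8114∠-74.3° Ω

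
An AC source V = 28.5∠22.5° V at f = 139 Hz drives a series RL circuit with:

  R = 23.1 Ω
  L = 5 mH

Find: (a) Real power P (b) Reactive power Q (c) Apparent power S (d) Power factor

Step 1 — Angular frequency: ω = 2π·f = 2π·139 = 873.4 rad/s.
Step 2 — Component impedances:
  R: Z = R = 23.1 Ω
  L: Z = jωL = j·873.4·0.005 = 0 + j4.367 Ω
Step 3 — Series combination: Z_total = R + L = 23.1 + j4.367 Ω = 23.51∠10.7° Ω.
Step 4 — Source phasor: V = 28.5∠22.5° V = 26.33 + j10.91 V.
Step 5 — Current: I = V / Z = 1.187 + j0.2478 A = 1.212∠11.8° A.
Step 6 — Complex power: S = V·I* = 33.95 + j6.418 VA.
Step 7 — Real power: P = Re(S) = 33.95 W.
Step 8 — Reactive power: Q = Im(S) = 6.418 VAR.
Step 9 — Apparent power: |S| = 34.55 VA.
Step 10 — Power factor: PF = P/|S| = 0.9826 (lagging).

(a) P = 33.95 W  (b) Q = 6.418 VAR  (c) S = 34.55 VA  (d) PF = 0.9826 (lagging)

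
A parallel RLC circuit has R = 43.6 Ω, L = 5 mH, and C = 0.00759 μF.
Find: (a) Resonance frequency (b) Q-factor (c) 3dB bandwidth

Step 1 — Resonance: ω₀ = 1/√(LC) = 1/√(0.005·7.59e-09) = 1.623e+05 rad/s.
Step 2 — f₀ = ω₀/(2π) = 2.584e+04 Hz.
Step 3 — Parallel Q: Q = R/(ω₀L) = 43.6/(1.623e+05·0.005) = 0.05372.
Step 4 — Bandwidth: Δω = ω₀/Q = 3.022e+06 rad/s; BW = Δω/(2π) = 4.809e+05 Hz.

(a) f₀ = 2.584e+04 Hz  (b) Q = 0.05372  (c) BW = 4.809e+05 Hz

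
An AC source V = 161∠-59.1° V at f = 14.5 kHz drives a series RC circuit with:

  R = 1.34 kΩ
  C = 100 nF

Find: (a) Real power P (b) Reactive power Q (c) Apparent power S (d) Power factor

Step 1 — Angular frequency: ω = 2π·f = 2π·1.45e+04 = 9.111e+04 rad/s.
Step 2 — Component impedances:
  R: Z = R = 1340 Ω
  C: Z = 1/(jωC) = -j/(ω·C) = 0 - j109.8 Ω
Step 3 — Series combination: Z_total = R + C = 1340 - j109.8 Ω = 1344∠-4.7° Ω.
Step 4 — Source phasor: V = 161∠-59.1° V = 82.68 - j138.1 V.
Step 5 — Current: I = V / Z = 0.06968 - j0.09739 A = 0.1197∠-54.4° A.
Step 6 — Complex power: S = V·I* = 19.22 - j1.574 VA.
Step 7 — Real power: P = Re(S) = 19.22 W.
Step 8 — Reactive power: Q = Im(S) = -1.574 VAR.
Step 9 — Apparent power: |S| = 19.28 VA.
Step 10 — Power factor: PF = P/|S| = 0.9967 (leading).

(a) P = 19.22 W  (b) Q = -1.574 VAR  (c) S = 19.28 VA  (d) PF = 0.9967 (leading)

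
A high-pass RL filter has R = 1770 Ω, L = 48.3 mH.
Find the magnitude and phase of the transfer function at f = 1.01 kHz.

Step 1 — Angular frequency: ω = 2π·1010 = 6346 rad/s.
Step 2 — Transfer function: H(jω) = jωL/(R + jωL).
Step 3 — Numerator jωL = j·306.5; denominator R + jωL = 1770 + j306.5.
Step 4 — H = 0.02912 + j0.1681.
Step 5 — Magnitude: |H| = 0.1706 (-15.4 dB); phase: φ = 80.2°.

|H| = 0.1706 (-15.4 dB), φ = 80.2°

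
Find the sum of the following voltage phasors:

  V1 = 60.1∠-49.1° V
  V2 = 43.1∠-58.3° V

Step 1 — Convert each phasor to rectangular form:
  V1 = 60.1·(cos(-49.1°) + j·sin(-49.1°)) = 39.35 - j45.43 V
  V2 = 43.1·(cos(-58.3°) + j·sin(-58.3°)) = 22.65 - j36.67 V
Step 2 — Sum components: V_total = 62 - j82.1 V.
Step 3 — Convert to polar: |V_total| = 102.9 V, ∠V_total = -52.9°.

V_total = 102.9∠-52.9° V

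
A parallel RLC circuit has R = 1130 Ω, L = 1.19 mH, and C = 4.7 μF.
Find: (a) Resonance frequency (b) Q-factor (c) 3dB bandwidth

Step 1 — Resonance: ω₀ = 1/√(LC) = 1/√(0.00119·4.7e-06) = 1.337e+04 rad/s.
Step 2 — f₀ = ω₀/(2π) = 2128 Hz.
Step 3 — Parallel Q: Q = R/(ω₀L) = 1130/(1.337e+04·0.00119) = 71.02.
Step 4 — Bandwidth: Δω = ω₀/Q = 188.3 rad/s; BW = Δω/(2π) = 29.97 Hz.

(a) f₀ = 2128 Hz  (b) Q = 71.02  (c) BW = 29.97 Hz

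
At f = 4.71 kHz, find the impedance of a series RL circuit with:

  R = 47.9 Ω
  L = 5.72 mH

Step 1 — Angular frequency: ω = 2π·f = 2π·4710 = 2.959e+04 rad/s.
Step 2 — Component impedances:
  R: Z = R = 47.9 Ω
  L: Z = jωL = j·2.959e+04·0.00572 = 0 + j169.3 Ω
Step 3 — Series combination: Z_total = R + L = 47.9 + j169.3 Ω = 175.9∠74.2° Ω.

Z = 47.9 + j169.3 Ω = 175.9∠74.2° Ω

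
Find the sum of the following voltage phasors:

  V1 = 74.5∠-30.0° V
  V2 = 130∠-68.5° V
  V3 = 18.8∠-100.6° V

Step 1 — Convert each phasor to rectangular form:
  V1 = 74.5·(cos(-30.0°) + j·sin(-30.0°)) = 64.52 - j37.25 V
  V2 = 130·(cos(-68.5°) + j·sin(-68.5°)) = 47.65 - j121 V
  V3 = 18.8·(cos(-100.6°) + j·sin(-100.6°)) = -3.458 - j18.48 V
Step 2 — Sum components: V_total = 108.7 - j176.7 V.
Step 3 — Convert to polar: |V_total| = 207.4 V, ∠V_total = -58.4°.

V_total = 207.4∠-58.4° V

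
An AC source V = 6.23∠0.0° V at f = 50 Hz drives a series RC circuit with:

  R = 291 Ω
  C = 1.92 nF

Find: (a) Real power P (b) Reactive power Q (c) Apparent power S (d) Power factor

Step 1 — Angular frequency: ω = 2π·f = 2π·50 = 314.2 rad/s.
Step 2 — Component impedances:
  R: Z = R = 291 Ω
  C: Z = 1/(jωC) = -j/(ω·C) = 0 - j1.658e+06 Ω
Step 3 — Series combination: Z_total = R + C = 291 - j1.658e+06 Ω = 1.658e+06∠-90.0° Ω.
Step 4 — Source phasor: V = 6.23∠0.0° V = 6.23 V.
Step 5 — Current: I = V / Z = 6.596e-10 + j3.758e-06 A = 3.758e-06∠90.0° A.
Step 6 — Complex power: S = V·I* = 4.109e-09 - j2.341e-05 VA.
Step 7 — Real power: P = Re(S) = 4.109e-09 W.
Step 8 — Reactive power: Q = Im(S) = -2.341e-05 VAR.
Step 9 — Apparent power: |S| = 2.341e-05 VA.
Step 10 — Power factor: PF = P/|S| = 0.0001755 (leading).

(a) P = 4.109e-09 W  (b) Q = -2.341e-05 VAR  (c) S = 2.341e-05 VA  (d) PF = 0.0001755 (leading)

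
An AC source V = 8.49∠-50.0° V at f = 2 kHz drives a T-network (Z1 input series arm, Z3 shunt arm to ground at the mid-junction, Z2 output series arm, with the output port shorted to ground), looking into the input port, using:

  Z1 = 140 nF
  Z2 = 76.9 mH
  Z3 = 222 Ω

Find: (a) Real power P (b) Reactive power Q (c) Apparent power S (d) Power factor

Step 1 — Angular frequency: ω = 2π·f = 2π·2000 = 1.257e+04 rad/s.
Step 2 — Component impedances:
  Z1: Z = 1/(jωC) = -j/(ω·C) = 0 - j568.4 Ω
  Z2: Z = jωL = j·1.257e+04·0.0769 = 0 + j966.4 Ω
  Z3: Z = R = 222 Ω
Step 3 — With the output port shorted to ground, the output series arm Z2 runs from the junction to ground; the shunt arm Z3 also runs from the junction to ground. They appear in parallel: Z3 || Z2 = 210.9 + j48.44 Ω.
Step 4 — Series with input arm Z1: Z_in = Z1 + (Z3 || Z2) = 210.9 - j520 Ω = 561.1∠-67.9° Ω.
Step 5 — Source phasor: V = 8.49∠-50.0° V = 5.457 - j6.504 V.
Step 6 — Current: I = V / Z = 0.0144 + j0.004657 A = 0.01513∠17.9° A.
Step 7 — Complex power: S = V·I* = 0.04828 - j0.119 VA.
Step 8 — Real power: P = Re(S) = 0.04828 W.
Step 9 — Reactive power: Q = Im(S) = -0.119 VAR.
Step 10 — Apparent power: |S| = 0.1285 VA.
Step 11 — Power factor: PF = P/|S| = 0.3758 (leading).

(a) P = 0.04828 W  (b) Q = -0.119 VAR  (c) S = 0.1285 VA  (d) PF = 0.3758 (leading)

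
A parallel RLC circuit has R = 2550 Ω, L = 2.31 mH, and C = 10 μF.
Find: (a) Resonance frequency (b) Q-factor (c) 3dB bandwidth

Step 1 — Resonance: ω₀ = 1/√(LC) = 1/√(0.00231·1e-05) = 6580 rad/s.
Step 2 — f₀ = ω₀/(2π) = 1047 Hz.
Step 3 — Parallel Q: Q = R/(ω₀L) = 2550/(6580·0.00231) = 167.8.
Step 4 — Bandwidth: Δω = ω₀/Q = 39.22 rad/s; BW = Δω/(2π) = 6.241 Hz.

(a) f₀ = 1047 Hz  (b) Q = 167.8  (c) BW = 6.241 Hz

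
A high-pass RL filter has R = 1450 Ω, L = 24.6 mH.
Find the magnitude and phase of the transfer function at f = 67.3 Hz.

Step 1 — Angular frequency: ω = 2π·67.3 = 422.9 rad/s.
Step 2 — Transfer function: H(jω) = jωL/(R + jωL).
Step 3 — Numerator jωL = j·10.4; denominator R + jωL = 1450 + j10.4.
Step 4 — H = 5.146e-05 + j0.007174.
Step 5 — Magnitude: |H| = 0.007174 (-42.9 dB); phase: φ = 89.6°.

|H| = 0.007174 (-42.9 dB), φ = 89.6°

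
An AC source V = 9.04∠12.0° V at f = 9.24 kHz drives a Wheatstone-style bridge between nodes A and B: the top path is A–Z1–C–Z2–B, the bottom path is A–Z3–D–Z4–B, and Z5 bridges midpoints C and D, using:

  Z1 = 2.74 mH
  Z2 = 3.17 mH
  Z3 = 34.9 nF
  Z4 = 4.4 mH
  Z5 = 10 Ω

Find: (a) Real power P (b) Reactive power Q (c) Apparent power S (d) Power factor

Step 1 — Angular frequency: ω = 2π·f = 2π·9240 = 5.806e+04 rad/s.
Step 2 — Component impedances:
  Z1: Z = jωL = j·5.806e+04·0.00274 = 0 + j159.1 Ω
  Z2: Z = jωL = j·5.806e+04·0.00317 = 0 + j184 Ω
  Z3: Z = 1/(jωC) = -j/(ω·C) = 0 - j493.5 Ω
  Z4: Z = jωL = j·5.806e+04·0.0044 = 0 + j255.4 Ω
  Z5: Z = R = 10 Ω
Step 3 — Bridge requires nodal analysis (the Z5 bridge couples midpoints C and D, so the two paths cannot be reduced to a simple series/parallel combination). Setting node B to ground and injecting 1 A at node A, the 3-node admittance system at A, C, D solves to V_A = Z_AB = 7.999 + j341.6 Ω = 341.7∠88.7° Ω.
Step 4 — Source phasor: V = 9.04∠12.0° V = 8.842 + j1.88 V.
Step 5 — Current: I = V / Z = 0.006104 - j0.02574 A = 0.02645∠-76.7° A.
Step 6 — Complex power: S = V·I* = 0.005597 + j0.2391 VA.
Step 7 — Real power: P = Re(S) = 0.005597 W.
Step 8 — Reactive power: Q = Im(S) = 0.2391 VAR.
Step 9 — Apparent power: |S| = 0.2391 VA.
Step 10 — Power factor: PF = P/|S| = 0.02341 (lagging).

(a) P = 0.005597 W  (b) Q = 0.2391 VAR  (c) S = 0.2391 VA  (d) PF = 0.02341 (lagging)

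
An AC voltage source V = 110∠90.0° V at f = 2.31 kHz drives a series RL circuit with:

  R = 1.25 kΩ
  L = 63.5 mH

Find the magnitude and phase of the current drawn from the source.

Step 1 — Angular frequency: ω = 2π·f = 2π·2310 = 1.451e+04 rad/s.
Step 2 — Component impedances:
  R: Z = R = 1250 Ω
  L: Z = jωL = j·1.451e+04·0.0635 = 0 + j921.6 Ω
Step 3 — Series combination: Z_total = R + L = 1250 + j921.6 Ω = 1553∠36.4° Ω.
Step 4 — Source phasor: V = 110∠90.0° V = 0 + j110 V.
Step 5 — Ohm's law: I = V / Z_total = (0 + j110) / (1250 + j921.6) = 0.04203 + j0.05701 A.
Step 6 — Convert to polar: |I| = 0.07083 A, ∠I = 53.6°.

I = 0.07083∠53.6° A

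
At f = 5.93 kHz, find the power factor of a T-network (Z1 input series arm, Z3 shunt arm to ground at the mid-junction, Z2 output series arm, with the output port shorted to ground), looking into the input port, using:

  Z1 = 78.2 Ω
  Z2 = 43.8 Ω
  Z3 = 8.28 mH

Step 1 — Angular frequency: ω = 2π·f = 2π·5930 = 3.726e+04 rad/s.
Step 2 — Component impedances:
  Z1: Z = R = 78.2 Ω
  Z2: Z = R = 43.8 Ω
  Z3: Z = jωL = j·3.726e+04·0.00828 = 0 + j308.5 Ω
Step 3 — With the output port shorted to ground, the output series arm Z2 runs from the junction to ground; the shunt arm Z3 also runs from the junction to ground. They appear in parallel: Z3 || Z2 = 42.93 + j6.096 Ω.
Step 4 — Series with input arm Z1: Z_in = Z1 + (Z3 || Z2) = 121.1 + j6.096 Ω = 121.3∠2.9° Ω.
Step 5 — Power factor: PF = cos(φ) = Re(Z)/|Z| = 121.13/121.29 = 0.9987.
Step 6 — Type: Im(Z) = 6.096 ⇒ lagging (phase φ = 2.9°).

PF = 0.9987 (lagging, φ = 2.9°)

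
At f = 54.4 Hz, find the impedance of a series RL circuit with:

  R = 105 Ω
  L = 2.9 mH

Step 1 — Angular frequency: ω = 2π·f = 2π·54.4 = 341.8 rad/s.
Step 2 — Component impedances:
  R: Z = R = 105 Ω
  L: Z = jωL = j·341.8·0.0029 = 0 + j0.9912 Ω
Step 3 — Series combination: Z_total = R + L = 105 + j0.9912 Ω = 105∠0.5° Ω.

Z = 105 + j0.9912 Ω = 105∠0.5° Ω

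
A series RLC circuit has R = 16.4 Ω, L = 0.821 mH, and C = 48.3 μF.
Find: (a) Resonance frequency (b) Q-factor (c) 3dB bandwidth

Step 1 — Resonance condition Im(Z)=0 gives ω₀ = 1/√(LC).
Step 2 — ω₀ = 1/√(0.000821·4.83e-05) = 5022 rad/s.
Step 3 — f₀ = ω₀/(2π) = 799.2 Hz.
Step 4 — Series Q: Q = ω₀L/R = 5022·0.000821/16.4 = 0.2514.
Step 5 — 3dB bandwidth: Δω = ω₀/Q = 1.998e+04 rad/s; BW = Δω/(2π) = 3179 Hz.

(a) f₀ = 799.2 Hz  (b) Q = 0.2514  (c) BW = 3179 Hz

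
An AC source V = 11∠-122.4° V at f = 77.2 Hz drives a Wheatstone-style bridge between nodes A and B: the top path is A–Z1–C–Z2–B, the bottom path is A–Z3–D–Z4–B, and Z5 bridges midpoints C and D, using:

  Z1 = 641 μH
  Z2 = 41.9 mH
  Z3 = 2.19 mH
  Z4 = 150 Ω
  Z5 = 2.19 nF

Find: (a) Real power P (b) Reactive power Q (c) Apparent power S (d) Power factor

Step 1 — Angular frequency: ω = 2π·f = 2π·77.2 = 485.1 rad/s.
Step 2 — Component impedances:
  Z1: Z = jωL = j·485.1·0.000641 = 0 + j0.3109 Ω
  Z2: Z = jωL = j·485.1·0.0419 = 0 + j20.32 Ω
  Z3: Z = jωL = j·485.1·0.00219 = 0 + j1.062 Ω
  Z4: Z = R = 150 Ω
  Z5: Z = 1/(jωC) = -j/(ω·C) = 0 - j9.414e+05 Ω
Step 3 — Bridge requires nodal analysis (the Z5 bridge couples midpoints C and D, so the two paths cannot be reduced to a simple series/parallel combination). Setting node B to ground and injecting 1 A at node A, the 3-node admittance system at A, C, D solves to V_A = Z_AB = 2.781 + j20.23 Ω = 20.42∠82.2° Ω.
Step 4 — Source phasor: V = 11∠-122.4° V = -5.894 - j9.288 V.
Step 5 — Current: I = V / Z = -0.4898 + j0.224 A = 0.5386∠155.4° A.
Step 6 — Complex power: S = V·I* = 0.8066 + j5.87 VA.
Step 7 — Real power: P = Re(S) = 0.8066 W.
Step 8 — Reactive power: Q = Im(S) = 5.87 VAR.
Step 9 — Apparent power: |S| = 5.925 VA.
Step 10 — Power factor: PF = P/|S| = 0.1361 (lagging).

(a) P = 0.8066 W  (b) Q = 5.87 VAR  (c) S = 5.925 VA  (d) PF = 0.1361 (lagging)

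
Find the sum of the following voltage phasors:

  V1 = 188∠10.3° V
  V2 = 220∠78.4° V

Step 1 — Convert each phasor to rectangular form:
  V1 = 188·(cos(10.3°) + j·sin(10.3°)) = 185 + j33.61 V
  V2 = 220·(cos(78.4°) + j·sin(78.4°)) = 44.24 + j215.5 V
Step 2 — Sum components: V_total = 229.2 + j249.1 V.
Step 3 — Convert to polar: |V_total| = 338.5 V, ∠V_total = 47.4°.

V_total = 338.5∠47.4° V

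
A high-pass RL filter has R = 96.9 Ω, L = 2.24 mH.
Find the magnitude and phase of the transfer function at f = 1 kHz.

Step 1 — Angular frequency: ω = 2π·1000 = 6283 rad/s.
Step 2 — Transfer function: H(jω) = jωL/(R + jωL).
Step 3 — Numerator jωL = j·14.07; denominator R + jωL = 96.9 + j14.07.
Step 4 — H = 0.02066 + j0.1422.
Step 5 — Magnitude: |H| = 0.1437 (-16.8 dB); phase: φ = 81.7°.

|H| = 0.1437 (-16.8 dB), φ = 81.7°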